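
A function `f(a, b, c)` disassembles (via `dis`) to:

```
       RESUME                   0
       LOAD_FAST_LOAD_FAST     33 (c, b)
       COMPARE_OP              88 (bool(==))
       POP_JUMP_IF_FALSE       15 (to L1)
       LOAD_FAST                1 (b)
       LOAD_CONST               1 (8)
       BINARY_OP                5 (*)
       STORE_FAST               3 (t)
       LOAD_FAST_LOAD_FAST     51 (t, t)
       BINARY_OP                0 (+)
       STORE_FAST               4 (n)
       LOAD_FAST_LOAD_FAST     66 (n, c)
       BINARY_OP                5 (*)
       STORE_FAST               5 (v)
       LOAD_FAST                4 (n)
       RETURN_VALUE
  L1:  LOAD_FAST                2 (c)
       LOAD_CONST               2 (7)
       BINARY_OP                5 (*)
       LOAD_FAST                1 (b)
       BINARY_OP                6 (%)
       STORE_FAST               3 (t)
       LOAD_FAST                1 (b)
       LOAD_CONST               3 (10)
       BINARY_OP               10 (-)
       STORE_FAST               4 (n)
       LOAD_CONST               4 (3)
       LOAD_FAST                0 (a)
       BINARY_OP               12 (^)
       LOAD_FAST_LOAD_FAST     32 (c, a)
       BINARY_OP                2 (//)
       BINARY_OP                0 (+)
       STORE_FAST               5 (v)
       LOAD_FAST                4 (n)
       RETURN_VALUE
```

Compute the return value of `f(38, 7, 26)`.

-3

LOAD_FAST_LOAD_FAST c,b → push 26,7. Stack: [26, 7]
COMPARE_OP bool(==) → 26 vs 7 = False. Stack: [False]
POP_JUMP_IF_FALSE → pop False; jump. Stack: []
LOAD_FAST c → push 26. Stack: [26]
LOAD_CONST → push 7. Stack: [26, 7]
BINARY_OP * → 26 * 7 = 182. Stack: [182]
LOAD_FAST b → push 7. Stack: [182, 7]
BINARY_OP % → 182 % 7 = 0. Stack: [0]
STORE_FAST t → t=0. Stack: []
LOAD_FAST b → push 7. Stack: [7]
LOAD_CONST → push 10. Stack: [7, 10]
BINARY_OP - → 7 - 10 = -3. Stack: [-3]
STORE_FAST n → n=-3. Stack: []
LOAD_CONST → push 3. Stack: [3]
LOAD_FAST a → push 38. Stack: [3, 38]
BINARY_OP ^ → 3 ^ 38 = 37. Stack: [37]
LOAD_FAST_LOAD_FAST c,a → push 26,38. Stack: [37, 26, 38]
BINARY_OP // → 26 // 38 = 0. Stack: [37, 0]
BINARY_OP + → 37 + 0 = 37. Stack: [37]
STORE_FAST v → v=37. Stack: []
LOAD_FAST n → push -3. Stack: [-3]
RETURN_VALUE → return -3.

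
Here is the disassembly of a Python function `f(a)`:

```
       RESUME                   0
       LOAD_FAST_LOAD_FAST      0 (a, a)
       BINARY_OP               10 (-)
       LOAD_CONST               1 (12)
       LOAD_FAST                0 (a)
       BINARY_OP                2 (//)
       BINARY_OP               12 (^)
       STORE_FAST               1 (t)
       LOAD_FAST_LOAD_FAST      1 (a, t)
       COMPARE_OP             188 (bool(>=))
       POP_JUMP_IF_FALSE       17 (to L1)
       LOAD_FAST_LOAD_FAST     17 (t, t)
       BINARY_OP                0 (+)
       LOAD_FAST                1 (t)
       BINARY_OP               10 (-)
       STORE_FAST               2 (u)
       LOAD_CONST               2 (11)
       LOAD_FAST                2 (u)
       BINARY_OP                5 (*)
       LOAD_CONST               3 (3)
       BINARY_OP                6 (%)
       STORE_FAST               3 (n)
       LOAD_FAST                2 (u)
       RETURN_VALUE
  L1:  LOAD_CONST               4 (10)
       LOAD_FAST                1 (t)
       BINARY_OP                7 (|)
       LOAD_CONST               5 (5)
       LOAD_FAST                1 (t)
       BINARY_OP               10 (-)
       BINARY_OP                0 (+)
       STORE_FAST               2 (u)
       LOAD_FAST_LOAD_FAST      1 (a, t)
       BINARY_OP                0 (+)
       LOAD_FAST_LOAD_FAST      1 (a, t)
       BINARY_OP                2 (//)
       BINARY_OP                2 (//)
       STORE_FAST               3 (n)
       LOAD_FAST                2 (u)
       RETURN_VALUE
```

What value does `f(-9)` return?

LOAD_FAST_LOAD_FAST a,a → push -9,-9. Stack: [-9, -9]
BINARY_OP - → -9 - -9 = 0. Stack: [0]
LOAD_CONST → push 12. Stack: [0, 12]
LOAD_FAST a → push -9. Stack: [0, 12, -9]
BINARY_OP // → 12 // -9 = -2. Stack: [0, -2]
BINARY_OP ^ → 0 ^ -2 = -2. Stack: [-2]
STORE_FAST t → t=-2. Stack: []
LOAD_FAST_LOAD_FAST a,t → push -9,-2. Stack: [-9, -2]
COMPARE_OP bool(>=) → -9 vs -2 = False. Stack: [False]
POP_JUMP_IF_FALSE → pop False; jump. Stack: []
LOAD_CONST → push 10. Stack: [10]
LOAD_FAST t → push -2. Stack: [10, -2]
BINARY_OP | → 10 | -2 = -2. Stack: [-2]
LOAD_CONST → push 5. Stack: [-2, 5]
LOAD_FAST t → push -2. Stack: [-2, 5, -2]
BINARY_OP - → 5 - -2 = 7. Stack: [-2, 7]
BINARY_OP + → -2 + 7 = 5. Stack: [5]
STORE_FAST u → u=5. Stack: []
LOAD_FAST_LOAD_FAST a,t → push -9,-2. Stack: [-9, -2]
BINARY_OP + → -9 + -2 = -11. Stack: [-11]
LOAD_FAST_LOAD_FAST a,t → push -9,-2. Stack: [-11, -9, -2]
BINARY_OP // → -9 // -2 = 4. Stack: [-11, 4]
BINARY_OP // → -11 // 4 = -3. Stack: [-3]
STORE_FAST n → n=-3. Stack: []
LOAD_FAST u → push 5. Stack: [5]
RETURN_VALUE → return 5.

5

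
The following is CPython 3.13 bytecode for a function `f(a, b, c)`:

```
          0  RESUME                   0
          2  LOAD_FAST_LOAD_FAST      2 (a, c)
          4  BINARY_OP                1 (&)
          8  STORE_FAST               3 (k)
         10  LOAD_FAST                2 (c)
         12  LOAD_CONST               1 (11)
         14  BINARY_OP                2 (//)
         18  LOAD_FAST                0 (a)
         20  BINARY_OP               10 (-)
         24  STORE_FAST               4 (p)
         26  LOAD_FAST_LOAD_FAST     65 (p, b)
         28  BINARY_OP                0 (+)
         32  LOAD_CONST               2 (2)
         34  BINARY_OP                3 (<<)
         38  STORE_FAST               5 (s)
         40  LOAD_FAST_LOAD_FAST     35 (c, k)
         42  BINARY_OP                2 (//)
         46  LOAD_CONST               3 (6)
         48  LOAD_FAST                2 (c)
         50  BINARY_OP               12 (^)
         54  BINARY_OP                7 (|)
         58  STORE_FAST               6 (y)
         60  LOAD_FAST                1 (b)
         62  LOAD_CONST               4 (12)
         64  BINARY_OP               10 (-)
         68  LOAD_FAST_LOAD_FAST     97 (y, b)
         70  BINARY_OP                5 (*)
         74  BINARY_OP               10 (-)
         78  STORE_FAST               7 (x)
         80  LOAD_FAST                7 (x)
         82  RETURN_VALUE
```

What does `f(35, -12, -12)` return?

-36

LOAD_FAST_LOAD_FAST a,c → push 35,-12. Stack: [35, -12]
BINARY_OP & → 35 & -12 = 32. Stack: [32]
STORE_FAST k → k=32. Stack: []
LOAD_FAST c → push -12. Stack: [-12]
LOAD_CONST → push 11. Stack: [-12, 11]
BINARY_OP // → -12 // 11 = -2. Stack: [-2]
LOAD_FAST a → push 35. Stack: [-2, 35]
BINARY_OP - → -2 - 35 = -37. Stack: [-37]
STORE_FAST p → p=-37. Stack: []
LOAD_FAST_LOAD_FAST p,b → push -37,-12. Stack: [-37, -12]
BINARY_OP + → -37 + -12 = -49. Stack: [-49]
LOAD_CONST → push 2. Stack: [-49, 2]
BINARY_OP << → -49 << 2 = -196. Stack: [-196]
STORE_FAST s → s=-196. Stack: []
LOAD_FAST_LOAD_FAST c,k → push -12,32. Stack: [-12, 32]
BINARY_OP // → -12 // 32 = -1. Stack: [-1]
LOAD_CONST → push 6. Stack: [-1, 6]
LOAD_FAST c → push -12. Stack: [-1, 6, -12]
BINARY_OP ^ → 6 ^ -12 = -14. Stack: [-1, -14]
BINARY_OP | → -1 | -14 = -1. Stack: [-1]
STORE_FAST y → y=-1. Stack: []
LOAD_FAST b → push -12. Stack: [-12]
LOAD_CONST → push 12. Stack: [-12, 12]
BINARY_OP - → -12 - 12 = -24. Stack: [-24]
LOAD_FAST_LOAD_FAST y,b → push -1,-12. Stack: [-24, -1, -12]
BINARY_OP * → -1 * -12 = 12. Stack: [-24, 12]
BINARY_OP - → -24 - 12 = -36. Stack: [-36]
STORE_FAST x → x=-36. Stack: []
LOAD_FAST x → push -36. Stack: [-36]
RETURN_VALUE → return -36.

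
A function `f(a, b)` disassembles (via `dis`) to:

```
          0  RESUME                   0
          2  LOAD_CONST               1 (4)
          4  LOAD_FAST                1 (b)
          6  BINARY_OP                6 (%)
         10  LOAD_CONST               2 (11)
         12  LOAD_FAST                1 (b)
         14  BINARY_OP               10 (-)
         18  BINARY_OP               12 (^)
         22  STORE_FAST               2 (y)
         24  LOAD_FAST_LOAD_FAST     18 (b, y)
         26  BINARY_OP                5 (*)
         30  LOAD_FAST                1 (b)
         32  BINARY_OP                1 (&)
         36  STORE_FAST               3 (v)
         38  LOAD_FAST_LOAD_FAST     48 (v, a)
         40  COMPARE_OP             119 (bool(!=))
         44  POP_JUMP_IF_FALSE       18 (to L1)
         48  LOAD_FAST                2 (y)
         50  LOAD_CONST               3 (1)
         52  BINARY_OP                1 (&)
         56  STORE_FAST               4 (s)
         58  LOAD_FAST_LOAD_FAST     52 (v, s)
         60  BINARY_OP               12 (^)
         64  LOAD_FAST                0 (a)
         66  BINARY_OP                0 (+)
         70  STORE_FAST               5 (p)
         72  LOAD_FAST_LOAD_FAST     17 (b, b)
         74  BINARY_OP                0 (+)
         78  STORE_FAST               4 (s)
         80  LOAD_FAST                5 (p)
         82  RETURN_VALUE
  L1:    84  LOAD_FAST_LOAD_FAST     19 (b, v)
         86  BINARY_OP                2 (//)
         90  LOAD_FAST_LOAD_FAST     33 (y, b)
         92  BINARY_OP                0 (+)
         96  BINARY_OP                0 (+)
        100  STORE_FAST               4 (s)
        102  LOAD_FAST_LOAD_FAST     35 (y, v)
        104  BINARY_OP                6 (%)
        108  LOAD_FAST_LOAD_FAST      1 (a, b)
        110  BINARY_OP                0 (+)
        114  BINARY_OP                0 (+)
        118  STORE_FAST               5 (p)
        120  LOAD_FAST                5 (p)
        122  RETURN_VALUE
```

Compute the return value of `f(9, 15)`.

LOAD_CONST → push 4. Stack: [4]
LOAD_FAST b → push 15. Stack: [4, 15]
BINARY_OP % → 4 % 15 = 4. Stack: [4]
LOAD_CONST → push 11. Stack: [4, 11]
LOAD_FAST b → push 15. Stack: [4, 11, 15]
BINARY_OP - → 11 - 15 = -4. Stack: [4, -4]
BINARY_OP ^ → 4 ^ -4 = -8. Stack: [-8]
STORE_FAST y → y=-8. Stack: []
LOAD_FAST_LOAD_FAST b,y → push 15,-8. Stack: [15, -8]
BINARY_OP * → 15 * -8 = -120. Stack: [-120]
LOAD_FAST b → push 15. Stack: [-120, 15]
BINARY_OP & → -120 & 15 = 8. Stack: [8]
STORE_FAST v → v=8. Stack: []
LOAD_FAST_LOAD_FAST v,a → push 8,9. Stack: [8, 9]
COMPARE_OP bool(!=) → 8 vs 9 = True. Stack: [True]
POP_JUMP_IF_FALSE → pop True; no jump. Stack: []
LOAD_FAST y → push -8. Stack: [-8]
LOAD_CONST → push 1. Stack: [-8, 1]
BINARY_OP & → -8 & 1 = 0. Stack: [0]
STORE_FAST s → s=0. Stack: []
LOAD_FAST_LOAD_FAST v,s → push 8,0. Stack: [8, 0]
BINARY_OP ^ → 8 ^ 0 = 8. Stack: [8]
LOAD_FAST a → push 9. Stack: [8, 9]
BINARY_OP + → 8 + 9 = 17. Stack: [17]
STORE_FAST p → p=17. Stack: []
LOAD_FAST_LOAD_FAST b,b → push 15,15. Stack: [15, 15]
BINARY_OP + → 15 + 15 = 30. Stack: [30]
STORE_FAST s → s=30. Stack: []
LOAD_FAST p → push 17. Stack: [17]
RETURN_VALUE → return 17.

17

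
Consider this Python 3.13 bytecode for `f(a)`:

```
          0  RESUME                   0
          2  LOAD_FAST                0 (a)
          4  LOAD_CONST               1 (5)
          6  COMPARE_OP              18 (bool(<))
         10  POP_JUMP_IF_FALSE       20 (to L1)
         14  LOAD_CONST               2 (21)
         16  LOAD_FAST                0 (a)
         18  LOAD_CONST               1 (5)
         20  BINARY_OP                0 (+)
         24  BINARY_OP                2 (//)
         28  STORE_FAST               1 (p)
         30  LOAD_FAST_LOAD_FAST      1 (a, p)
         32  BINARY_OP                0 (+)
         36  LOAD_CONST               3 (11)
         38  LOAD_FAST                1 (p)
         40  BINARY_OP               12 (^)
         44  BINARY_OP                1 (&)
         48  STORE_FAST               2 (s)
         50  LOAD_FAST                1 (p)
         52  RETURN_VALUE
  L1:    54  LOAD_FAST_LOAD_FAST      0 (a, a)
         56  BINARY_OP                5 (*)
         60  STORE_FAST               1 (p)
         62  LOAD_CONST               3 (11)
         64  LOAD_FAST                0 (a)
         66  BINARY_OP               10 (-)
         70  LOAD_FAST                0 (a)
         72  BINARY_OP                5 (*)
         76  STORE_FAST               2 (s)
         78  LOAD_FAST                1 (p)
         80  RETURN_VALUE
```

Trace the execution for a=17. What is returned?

LOAD_FAST a → push 17. Stack: [17]
LOAD_CONST → push 5. Stack: [17, 5]
COMPARE_OP bool(<) → 17 vs 5 = False. Stack: [False]
POP_JUMP_IF_FALSE → pop False; jump. Stack: []
LOAD_FAST_LOAD_FAST a,a → push 17,17. Stack: [17, 17]
BINARY_OP * → 17 * 17 = 289. Stack: [289]
STORE_FAST p → p=289. Stack: []
LOAD_CONST → push 11. Stack: [11]
LOAD_FAST a → push 17. Stack: [11, 17]
BINARY_OP - → 11 - 17 = -6. Stack: [-6]
LOAD_FAST a → push 17. Stack: [-6, 17]
BINARY_OP * → -6 * 17 = -102. Stack: [-102]
STORE_FAST s → s=-102. Stack: []
LOAD_FAST p → push 289. Stack: [289]
RETURN_VALUE → return 289.

289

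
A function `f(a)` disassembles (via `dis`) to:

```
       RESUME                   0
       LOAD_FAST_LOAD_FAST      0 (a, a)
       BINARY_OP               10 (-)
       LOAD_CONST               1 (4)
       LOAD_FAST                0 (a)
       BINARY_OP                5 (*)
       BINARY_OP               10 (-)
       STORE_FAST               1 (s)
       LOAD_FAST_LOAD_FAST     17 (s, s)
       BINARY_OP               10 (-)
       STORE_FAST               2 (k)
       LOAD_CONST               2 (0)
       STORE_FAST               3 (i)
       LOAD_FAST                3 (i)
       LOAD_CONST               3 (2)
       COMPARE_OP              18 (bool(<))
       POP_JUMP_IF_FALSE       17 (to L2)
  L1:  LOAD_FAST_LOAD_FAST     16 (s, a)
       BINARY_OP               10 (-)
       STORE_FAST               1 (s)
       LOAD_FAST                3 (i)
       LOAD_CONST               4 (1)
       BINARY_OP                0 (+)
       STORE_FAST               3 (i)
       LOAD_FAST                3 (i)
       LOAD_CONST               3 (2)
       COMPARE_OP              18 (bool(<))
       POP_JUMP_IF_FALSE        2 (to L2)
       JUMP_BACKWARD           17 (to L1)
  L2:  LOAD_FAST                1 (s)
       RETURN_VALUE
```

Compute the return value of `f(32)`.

-192

LOAD_FAST_LOAD_FAST a,a → push 32,32. Stack: [32, 32]
BINARY_OP - → 32 - 32 = 0. Stack: [0]
LOAD_CONST → push 4. Stack: [0, 4]
LOAD_FAST a → push 32. Stack: [0, 4, 32]
BINARY_OP * → 4 * 32 = 128. Stack: [0, 128]
BINARY_OP - → 0 - 128 = -128. Stack: [-128]
STORE_FAST s → s=-128. Stack: []
LOAD_FAST_LOAD_FAST s,s → push -128,-128. Stack: [-128, -128]
BINARY_OP - → -128 - -128 = 0. Stack: [0]
STORE_FAST k → k=0. Stack: []
LOAD_CONST → push 0. Stack: [0]
STORE_FAST i → i=0. Stack: []
LOAD_FAST i → push 0. Stack: [0]
LOAD_CONST → push 2. Stack: [0, 2]
COMPARE_OP bool(<) → 0 vs 2 = True. Stack: [True]
POP_JUMP_IF_FALSE → pop True; no jump. Stack: []
LOAD_FAST_LOAD_FAST s,a → push -128,32. Stack: [-128, 32]
BINARY_OP - → -128 - 32 = -160. Stack: [-160]
STORE_FAST s → s=-160. Stack: []
LOAD_FAST i → push 0. Stack: [0]
LOAD_CONST → push 1. Stack: [0, 1]
BINARY_OP + → 0 + 1 = 1. Stack: [1]
STORE_FAST i → i=1. Stack: []
LOAD_FAST i → push 1. Stack: [1]
LOAD_CONST → push 2. Stack: [1, 2]
COMPARE_OP bool(<) → 1 vs 2 = True. Stack: [True]
POP_JUMP_IF_FALSE → pop True; no jump. Stack: []
LOAD_FAST_LOAD_FAST s,a → push -160,32. Stack: [-160, 32]
BINARY_OP - → -160 - 32 = -192. Stack: [-192]
STORE_FAST s → s=-192. Stack: []
LOAD_FAST i → push 1. Stack: [1]
LOAD_CONST → push 1. Stack: [1, 1]
BINARY_OP + → 1 + 1 = 2. Stack: [2]
STORE_FAST i → i=2. Stack: []
LOAD_FAST i → push 2. Stack: [2]
LOAD_CONST → push 2. Stack: [2, 2]
COMPARE_OP bool(<) → 2 vs 2 = False. Stack: [False]
POP_JUMP_IF_FALSE → pop False; jump. Stack: []
LOAD_FAST s → push -192. Stack: [-192]
RETURN_VALUE → return -192.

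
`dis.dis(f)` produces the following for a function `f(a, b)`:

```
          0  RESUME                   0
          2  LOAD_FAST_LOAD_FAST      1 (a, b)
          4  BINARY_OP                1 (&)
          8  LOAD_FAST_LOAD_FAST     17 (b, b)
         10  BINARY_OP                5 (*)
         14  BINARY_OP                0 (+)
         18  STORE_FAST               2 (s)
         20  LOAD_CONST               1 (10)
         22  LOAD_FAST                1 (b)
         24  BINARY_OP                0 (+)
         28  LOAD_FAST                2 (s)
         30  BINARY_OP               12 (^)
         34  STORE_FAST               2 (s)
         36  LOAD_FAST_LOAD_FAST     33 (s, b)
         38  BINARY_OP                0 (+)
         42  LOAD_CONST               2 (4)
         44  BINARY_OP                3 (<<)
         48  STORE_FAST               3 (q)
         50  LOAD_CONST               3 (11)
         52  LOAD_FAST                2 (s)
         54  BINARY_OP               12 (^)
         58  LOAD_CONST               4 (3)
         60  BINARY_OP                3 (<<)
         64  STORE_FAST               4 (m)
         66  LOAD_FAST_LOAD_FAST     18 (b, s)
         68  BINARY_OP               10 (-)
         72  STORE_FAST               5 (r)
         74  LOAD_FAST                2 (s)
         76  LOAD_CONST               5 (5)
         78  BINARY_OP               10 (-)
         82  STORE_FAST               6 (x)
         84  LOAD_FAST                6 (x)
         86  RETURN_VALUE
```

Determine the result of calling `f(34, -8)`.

LOAD_FAST_LOAD_FAST a,b → push 34,-8. Stack: [34, -8]
BINARY_OP & → 34 & -8 = 32. Stack: [32]
LOAD_FAST_LOAD_FAST b,b → push -8,-8. Stack: [32, -8, -8]
BINARY_OP * → -8 * -8 = 64. Stack: [32, 64]
BINARY_OP + → 32 + 64 = 96. Stack: [96]
STORE_FAST s → s=96. Stack: []
LOAD_CONST → push 10. Stack: [10]
LOAD_FAST b → push -8. Stack: [10, -8]
BINARY_OP + → 10 + -8 = 2. Stack: [2]
LOAD_FAST s → push 96. Stack: [2, 96]
BINARY_OP ^ → 2 ^ 96 = 98. Stack: [98]
STORE_FAST s → s=98. Stack: []
LOAD_FAST_LOAD_FAST s,b → push 98,-8. Stack: [98, -8]
BINARY_OP + → 98 + -8 = 90. Stack: [90]
LOAD_CONST → push 4. Stack: [90, 4]
BINARY_OP << → 90 << 4 = 1440. Stack: [1440]
STORE_FAST q → q=1440. Stack: []
LOAD_CONST → push 11. Stack: [11]
LOAD_FAST s → push 98. Stack: [11, 98]
BINARY_OP ^ → 11 ^ 98 = 105. Stack: [105]
LOAD_CONST → push 3. Stack: [105, 3]
BINARY_OP << → 105 << 3 = 840. Stack: [840]
STORE_FAST m → m=840. Stack: []
LOAD_FAST_LOAD_FAST b,s → push -8,98. Stack: [-8, 98]
BINARY_OP - → -8 - 98 = -106. Stack: [-106]
STORE_FAST r → r=-106. Stack: []
LOAD_FAST s → push 98. Stack: [98]
LOAD_CONST → push 5. Stack: [98, 5]
BINARY_OP - → 98 - 5 = 93. Stack: [93]
STORE_FAST x → x=93. Stack: []
LOAD_FAST x → push 93. Stack: [93]
RETURN_VALUE → return 93.

93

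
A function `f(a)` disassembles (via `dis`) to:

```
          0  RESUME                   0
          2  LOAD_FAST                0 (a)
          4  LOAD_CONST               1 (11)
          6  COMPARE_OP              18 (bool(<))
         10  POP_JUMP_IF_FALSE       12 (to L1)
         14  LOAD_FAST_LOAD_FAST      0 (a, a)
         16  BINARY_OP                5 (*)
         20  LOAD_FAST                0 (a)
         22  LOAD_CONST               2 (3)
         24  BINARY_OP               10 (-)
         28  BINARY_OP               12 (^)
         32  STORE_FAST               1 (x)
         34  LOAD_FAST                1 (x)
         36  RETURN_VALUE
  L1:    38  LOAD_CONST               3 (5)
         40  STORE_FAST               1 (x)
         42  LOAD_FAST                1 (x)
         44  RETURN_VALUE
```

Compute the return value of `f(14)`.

5

LOAD_FAST a → push 14. Stack: [14]
LOAD_CONST → push 11. Stack: [14, 11]
COMPARE_OP bool(<) → 14 vs 11 = False. Stack: [False]
POP_JUMP_IF_FALSE → pop False; jump. Stack: []
LOAD_CONST → push 5. Stack: [5]
STORE_FAST x → x=5. Stack: []
LOAD_FAST x → push 5. Stack: [5]
RETURN_VALUE → return 5.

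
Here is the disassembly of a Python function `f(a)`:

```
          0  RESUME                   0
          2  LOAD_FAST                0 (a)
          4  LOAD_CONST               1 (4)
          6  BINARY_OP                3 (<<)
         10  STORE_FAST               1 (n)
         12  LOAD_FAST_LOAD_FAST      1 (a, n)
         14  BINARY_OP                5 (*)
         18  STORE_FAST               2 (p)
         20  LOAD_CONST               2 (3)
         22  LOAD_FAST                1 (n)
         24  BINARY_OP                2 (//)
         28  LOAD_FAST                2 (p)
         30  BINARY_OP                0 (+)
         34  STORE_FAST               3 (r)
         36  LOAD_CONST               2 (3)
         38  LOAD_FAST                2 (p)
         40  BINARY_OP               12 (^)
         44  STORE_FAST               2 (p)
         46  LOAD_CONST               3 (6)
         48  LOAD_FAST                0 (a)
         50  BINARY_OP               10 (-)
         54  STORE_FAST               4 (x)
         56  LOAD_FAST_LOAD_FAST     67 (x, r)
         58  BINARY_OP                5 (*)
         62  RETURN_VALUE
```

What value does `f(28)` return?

-275968

LOAD_FAST a → push 28. Stack: [28]
LOAD_CONST → push 4. Stack: [28, 4]
BINARY_OP << → 28 << 4 = 448. Stack: [448]
STORE_FAST n → n=448. Stack: []
LOAD_FAST_LOAD_FAST a,n → push 28,448. Stack: [28, 448]
BINARY_OP * → 28 * 448 = 12544. Stack: [12544]
STORE_FAST p → p=12544. Stack: []
LOAD_CONST → push 3. Stack: [3]
LOAD_FAST n → push 448. Stack: [3, 448]
BINARY_OP // → 3 // 448 = 0. Stack: [0]
LOAD_FAST p → push 12544. Stack: [0, 12544]
BINARY_OP + → 0 + 12544 = 12544. Stack: [12544]
STORE_FAST r → r=12544. Stack: []
LOAD_CONST → push 3. Stack: [3]
LOAD_FAST p → push 12544. Stack: [3, 12544]
BINARY_OP ^ → 3 ^ 12544 = 12547. Stack: [12547]
STORE_FAST p → p=12547. Stack: []
LOAD_CONST → push 6. Stack: [6]
LOAD_FAST a → push 28. Stack: [6, 28]
BINARY_OP - → 6 - 28 = -22. Stack: [-22]
STORE_FAST x → x=-22. Stack: []
LOAD_FAST_LOAD_FAST x,r → push -22,12544. Stack: [-22, 12544]
BINARY_OP * → -22 * 12544 = -275968. Stack: [-275968]
RETURN_VALUE → return -275968.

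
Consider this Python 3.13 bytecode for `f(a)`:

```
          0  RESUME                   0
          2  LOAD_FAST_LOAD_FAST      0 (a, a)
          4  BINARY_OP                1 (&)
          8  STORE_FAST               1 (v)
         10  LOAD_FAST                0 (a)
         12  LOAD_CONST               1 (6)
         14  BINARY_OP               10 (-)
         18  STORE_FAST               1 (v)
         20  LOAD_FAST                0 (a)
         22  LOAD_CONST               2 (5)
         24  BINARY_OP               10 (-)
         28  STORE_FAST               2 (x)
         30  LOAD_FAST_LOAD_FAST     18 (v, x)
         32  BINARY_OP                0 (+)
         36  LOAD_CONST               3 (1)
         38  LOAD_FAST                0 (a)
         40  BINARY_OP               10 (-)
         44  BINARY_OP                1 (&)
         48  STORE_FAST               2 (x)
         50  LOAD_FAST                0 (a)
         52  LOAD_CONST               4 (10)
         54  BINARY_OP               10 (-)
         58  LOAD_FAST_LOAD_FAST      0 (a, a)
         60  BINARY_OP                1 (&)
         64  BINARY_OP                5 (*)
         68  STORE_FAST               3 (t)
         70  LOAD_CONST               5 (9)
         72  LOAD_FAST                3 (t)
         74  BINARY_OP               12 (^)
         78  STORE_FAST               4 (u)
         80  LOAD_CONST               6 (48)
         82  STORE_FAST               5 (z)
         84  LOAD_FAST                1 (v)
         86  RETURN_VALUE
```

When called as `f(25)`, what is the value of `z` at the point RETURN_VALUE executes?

LOAD_FAST_LOAD_FAST a,a → push 25,25. Stack: [25, 25]
BINARY_OP & → 25 & 25 = 25. Stack: [25]
STORE_FAST v → v=25. Stack: []
LOAD_FAST a → push 25. Stack: [25]
LOAD_CONST → push 6. Stack: [25, 6]
BINARY_OP - → 25 - 6 = 19. Stack: [19]
STORE_FAST v → v=19. Stack: []
LOAD_FAST a → push 25. Stack: [25]
LOAD_CONST → push 5. Stack: [25, 5]
BINARY_OP - → 25 - 5 = 20. Stack: [20]
STORE_FAST x → x=20. Stack: []
LOAD_FAST_LOAD_FAST v,x → push 19,20. Stack: [19, 20]
BINARY_OP + → 19 + 20 = 39. Stack: [39]
LOAD_CONST → push 1. Stack: [39, 1]
LOAD_FAST a → push 25. Stack: [39, 1, 25]
BINARY_OP - → 1 - 25 = -24. Stack: [39, -24]
BINARY_OP & → 39 & -24 = 32. Stack: [32]
STORE_FAST x → x=32. Stack: []
LOAD_FAST a → push 25. Stack: [25]
LOAD_CONST → push 10. Stack: [25, 10]
BINARY_OP - → 25 - 10 = 15. Stack: [15]
LOAD_FAST_LOAD_FAST a,a → push 25,25. Stack: [15, 25, 25]
BINARY_OP & → 25 & 25 = 25. Stack: [15, 25]
BINARY_OP * → 15 * 25 = 375. Stack: [375]
STORE_FAST t → t=375. Stack: []
LOAD_CONST → push 9. Stack: [9]
LOAD_FAST t → push 375. Stack: [9, 375]
BINARY_OP ^ → 9 ^ 375 = 382. Stack: [382]
STORE_FAST u → u=382. Stack: []
LOAD_CONST → push 48. Stack: [48]
STORE_FAST z → z=48. Stack: []
LOAD_FAST v → push 19. Stack: [19]
RETURN_VALUE → return 19.

48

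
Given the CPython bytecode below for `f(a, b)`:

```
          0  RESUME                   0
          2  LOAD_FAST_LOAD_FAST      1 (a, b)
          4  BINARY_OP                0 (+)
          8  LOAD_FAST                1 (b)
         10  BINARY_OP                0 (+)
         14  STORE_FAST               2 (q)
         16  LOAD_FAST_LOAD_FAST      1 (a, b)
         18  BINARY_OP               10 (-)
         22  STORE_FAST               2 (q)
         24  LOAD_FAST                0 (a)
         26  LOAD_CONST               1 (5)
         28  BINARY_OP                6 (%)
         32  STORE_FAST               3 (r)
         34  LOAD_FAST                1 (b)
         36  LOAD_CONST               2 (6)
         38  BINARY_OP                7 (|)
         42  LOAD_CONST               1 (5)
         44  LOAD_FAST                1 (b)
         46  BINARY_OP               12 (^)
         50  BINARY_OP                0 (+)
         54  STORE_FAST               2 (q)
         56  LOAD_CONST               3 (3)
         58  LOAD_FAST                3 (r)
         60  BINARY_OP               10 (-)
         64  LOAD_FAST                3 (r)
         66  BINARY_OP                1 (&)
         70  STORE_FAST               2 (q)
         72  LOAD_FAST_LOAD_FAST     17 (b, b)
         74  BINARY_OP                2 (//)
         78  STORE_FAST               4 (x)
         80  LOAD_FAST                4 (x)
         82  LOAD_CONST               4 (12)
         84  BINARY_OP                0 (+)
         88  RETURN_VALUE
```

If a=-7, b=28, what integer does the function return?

13

LOAD_FAST_LOAD_FAST a,b → push -7,28. Stack: [-7, 28]
BINARY_OP + → -7 + 28 = 21. Stack: [21]
LOAD_FAST b → push 28. Stack: [21, 28]
BINARY_OP + → 21 + 28 = 49. Stack: [49]
STORE_FAST q → q=49. Stack: []
LOAD_FAST_LOAD_FAST a,b → push -7,28. Stack: [-7, 28]
BINARY_OP - → -7 - 28 = -35. Stack: [-35]
STORE_FAST q → q=-35. Stack: []
LOAD_FAST a → push -7. Stack: [-7]
LOAD_CONST → push 5. Stack: [-7, 5]
BINARY_OP % → -7 % 5 = 3. Stack: [3]
STORE_FAST r → r=3. Stack: []
LOAD_FAST b → push 28. Stack: [28]
LOAD_CONST → push 6. Stack: [28, 6]
BINARY_OP | → 28 | 6 = 30. Stack: [30]
LOAD_CONST → push 5. Stack: [30, 5]
LOAD_FAST b → push 28. Stack: [30, 5, 28]
BINARY_OP ^ → 5 ^ 28 = 25. Stack: [30, 25]
BINARY_OP + → 30 + 25 = 55. Stack: [55]
STORE_FAST q → q=55. Stack: []
LOAD_CONST → push 3. Stack: [3]
LOAD_FAST r → push 3. Stack: [3, 3]
BINARY_OP - → 3 - 3 = 0. Stack: [0]
LOAD_FAST r → push 3. Stack: [0, 3]
BINARY_OP & → 0 & 3 = 0. Stack: [0]
STORE_FAST q → q=0. Stack: []
LOAD_FAST_LOAD_FAST b,b → push 28,28. Stack: [28, 28]
BINARY_OP // → 28 // 28 = 1. Stack: [1]
STORE_FAST x → x=1. Stack: []
LOAD_FAST x → push 1. Stack: [1]
LOAD_CONST → push 12. Stack: [1, 12]
BINARY_OP + → 1 + 12 = 13. Stack: [13]
RETURN_VALUE → return 13.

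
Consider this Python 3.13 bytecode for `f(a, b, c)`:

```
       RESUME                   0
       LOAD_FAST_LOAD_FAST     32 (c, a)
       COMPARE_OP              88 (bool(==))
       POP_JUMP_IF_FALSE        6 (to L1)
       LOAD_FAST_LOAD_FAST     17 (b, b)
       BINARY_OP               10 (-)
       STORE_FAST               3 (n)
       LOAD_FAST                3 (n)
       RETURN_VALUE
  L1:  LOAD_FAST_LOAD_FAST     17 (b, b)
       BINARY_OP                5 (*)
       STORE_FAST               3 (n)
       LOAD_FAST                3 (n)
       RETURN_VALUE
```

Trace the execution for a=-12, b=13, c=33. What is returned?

169

LOAD_FAST_LOAD_FAST c,a → push 33,-12. Stack: [33, -12]
COMPARE_OP bool(==) → 33 vs -12 = False. Stack: [False]
POP_JUMP_IF_FALSE → pop False; jump. Stack: []
LOAD_FAST_LOAD_FAST b,b → push 13,13. Stack: [13, 13]
BINARY_OP * → 13 * 13 = 169. Stack: [169]
STORE_FAST n → n=169. Stack: []
LOAD_FAST n → push 169. Stack: [169]
RETURN_VALUE → return 169.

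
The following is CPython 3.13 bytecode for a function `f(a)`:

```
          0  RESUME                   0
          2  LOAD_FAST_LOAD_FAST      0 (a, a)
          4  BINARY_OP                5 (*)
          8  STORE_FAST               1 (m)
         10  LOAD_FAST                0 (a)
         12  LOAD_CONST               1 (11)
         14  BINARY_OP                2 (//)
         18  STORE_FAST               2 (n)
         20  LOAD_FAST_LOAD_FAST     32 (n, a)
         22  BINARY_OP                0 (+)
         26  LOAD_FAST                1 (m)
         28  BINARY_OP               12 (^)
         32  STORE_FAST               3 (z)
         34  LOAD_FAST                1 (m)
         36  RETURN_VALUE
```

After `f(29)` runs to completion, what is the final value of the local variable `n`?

LOAD_FAST_LOAD_FAST a,a → push 29,29. Stack: [29, 29]
BINARY_OP * → 29 * 29 = 841. Stack: [841]
STORE_FAST m → m=841. Stack: []
LOAD_FAST a → push 29. Stack: [29]
LOAD_CONST → push 11. Stack: [29, 11]
BINARY_OP // → 29 // 11 = 2. Stack: [2]
STORE_FAST n → n=2. Stack: []
LOAD_FAST_LOAD_FAST n,a → push 2,29. Stack: [2, 29]
BINARY_OP + → 2 + 29 = 31. Stack: [31]
LOAD_FAST m → push 841. Stack: [31, 841]
BINARY_OP ^ → 31 ^ 841 = 854. Stack: [854]
STORE_FAST z → z=854. Stack: []
LOAD_FAST m → push 841. Stack: [841]
RETURN_VALUE → return 841.

2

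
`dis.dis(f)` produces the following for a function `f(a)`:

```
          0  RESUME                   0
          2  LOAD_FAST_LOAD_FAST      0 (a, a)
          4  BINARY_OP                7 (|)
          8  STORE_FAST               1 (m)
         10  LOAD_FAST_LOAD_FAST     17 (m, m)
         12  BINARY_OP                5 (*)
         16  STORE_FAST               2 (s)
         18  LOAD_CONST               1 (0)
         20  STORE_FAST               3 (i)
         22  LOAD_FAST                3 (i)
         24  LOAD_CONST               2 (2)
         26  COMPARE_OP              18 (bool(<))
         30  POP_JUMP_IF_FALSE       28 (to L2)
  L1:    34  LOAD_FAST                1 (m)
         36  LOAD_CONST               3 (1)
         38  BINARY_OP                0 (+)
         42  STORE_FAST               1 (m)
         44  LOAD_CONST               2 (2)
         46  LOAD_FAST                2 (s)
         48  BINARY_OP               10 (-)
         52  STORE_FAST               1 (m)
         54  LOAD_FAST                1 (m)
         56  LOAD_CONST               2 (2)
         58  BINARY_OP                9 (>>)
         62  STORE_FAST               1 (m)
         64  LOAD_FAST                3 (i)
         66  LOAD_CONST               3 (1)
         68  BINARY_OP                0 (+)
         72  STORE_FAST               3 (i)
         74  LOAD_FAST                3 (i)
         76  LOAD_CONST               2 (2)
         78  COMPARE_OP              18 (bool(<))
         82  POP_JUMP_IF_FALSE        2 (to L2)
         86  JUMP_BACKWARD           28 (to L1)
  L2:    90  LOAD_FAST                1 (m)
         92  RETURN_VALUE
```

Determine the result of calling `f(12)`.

LOAD_FAST_LOAD_FAST a,a → push 12,12. Stack: [12, 12]
BINARY_OP | → 12 | 12 = 12. Stack: [12]
STORE_FAST m → m=12. Stack: []
LOAD_FAST_LOAD_FAST m,m → push 12,12. Stack: [12, 12]
BINARY_OP * → 12 * 12 = 144. Stack: [144]
STORE_FAST s → s=144. Stack: []
LOAD_CONST → push 0. Stack: [0]
STORE_FAST i → i=0. Stack: []
LOAD_FAST i → push 0. Stack: [0]
LOAD_CONST → push 2. Stack: [0, 2]
COMPARE_OP bool(<) → 0 vs 2 = True. Stack: [True]
POP_JUMP_IF_FALSE → pop True; no jump. Stack: []
LOAD_FAST m → push 12. Stack: [12]
LOAD_CONST → push 1. Stack: [12, 1]
BINARY_OP + → 12 + 1 = 13. Stack: [13]
STORE_FAST m → m=13. Stack: []
LOAD_CONST → push 2. Stack: [2]
LOAD_FAST s → push 144. Stack: [2, 144]
BINARY_OP - → 2 - 144 = -142. Stack: [-142]
STORE_FAST m → m=-142. Stack: []
LOAD_FAST m → push -142. Stack: [-142]
LOAD_CONST → push 2. Stack: [-142, 2]
BINARY_OP >> → -142 >> 2 = -36. Stack: [-36]
STORE_FAST m → m=-36. Stack: []
LOAD_FAST i → push 0. Stack: [0]
LOAD_CONST → push 1. Stack: [0, 1]
BINARY_OP + → 0 + 1 = 1. Stack: [1]
STORE_FAST i → i=1. Stack: []
LOAD_FAST i → push 1. Stack: [1]
LOAD_CONST → push 2. Stack: [1, 2]
COMPARE_OP bool(<) → 1 vs 2 = True. Stack: [True]
POP_JUMP_IF_FALSE → pop True; no jump. Stack: []
LOAD_FAST m → push -36. Stack: [-36]
LOAD_CONST → push 1. Stack: [-36, 1]
BINARY_OP + → -36 + 1 = -35. Stack: [-35]
STORE_FAST m → m=-35. Stack: []
LOAD_CONST → push 2. Stack: [2]
LOAD_FAST s → push 144. Stack: [2, 144]
BINARY_OP - → 2 - 144 = -142. Stack: [-142]
STORE_FAST m → m=-142. Stack: []
LOAD_FAST m → push -142. Stack: [-142]
LOAD_CONST → push 2. Stack: [-142, 2]
BINARY_OP >> → -142 >> 2 = -36. Stack: [-36]
STORE_FAST m → m=-36. Stack: []
LOAD_FAST i → push 1. Stack: [1]
LOAD_CONST → push 1. Stack: [1, 1]
BINARY_OP + → 1 + 1 = 2. Stack: [2]
STORE_FAST i → i=2. Stack: []
LOAD_FAST i → push 2. Stack: [2]
LOAD_CONST → push 2. Stack: [2, 2]
COMPARE_OP bool(<) → 2 vs 2 = False. Stack: [False]
POP_JUMP_IF_FALSE → pop False; jump. Stack: []
LOAD_FAST m → push -36. Stack: [-36]
RETURN_VALUE → return -36.

-36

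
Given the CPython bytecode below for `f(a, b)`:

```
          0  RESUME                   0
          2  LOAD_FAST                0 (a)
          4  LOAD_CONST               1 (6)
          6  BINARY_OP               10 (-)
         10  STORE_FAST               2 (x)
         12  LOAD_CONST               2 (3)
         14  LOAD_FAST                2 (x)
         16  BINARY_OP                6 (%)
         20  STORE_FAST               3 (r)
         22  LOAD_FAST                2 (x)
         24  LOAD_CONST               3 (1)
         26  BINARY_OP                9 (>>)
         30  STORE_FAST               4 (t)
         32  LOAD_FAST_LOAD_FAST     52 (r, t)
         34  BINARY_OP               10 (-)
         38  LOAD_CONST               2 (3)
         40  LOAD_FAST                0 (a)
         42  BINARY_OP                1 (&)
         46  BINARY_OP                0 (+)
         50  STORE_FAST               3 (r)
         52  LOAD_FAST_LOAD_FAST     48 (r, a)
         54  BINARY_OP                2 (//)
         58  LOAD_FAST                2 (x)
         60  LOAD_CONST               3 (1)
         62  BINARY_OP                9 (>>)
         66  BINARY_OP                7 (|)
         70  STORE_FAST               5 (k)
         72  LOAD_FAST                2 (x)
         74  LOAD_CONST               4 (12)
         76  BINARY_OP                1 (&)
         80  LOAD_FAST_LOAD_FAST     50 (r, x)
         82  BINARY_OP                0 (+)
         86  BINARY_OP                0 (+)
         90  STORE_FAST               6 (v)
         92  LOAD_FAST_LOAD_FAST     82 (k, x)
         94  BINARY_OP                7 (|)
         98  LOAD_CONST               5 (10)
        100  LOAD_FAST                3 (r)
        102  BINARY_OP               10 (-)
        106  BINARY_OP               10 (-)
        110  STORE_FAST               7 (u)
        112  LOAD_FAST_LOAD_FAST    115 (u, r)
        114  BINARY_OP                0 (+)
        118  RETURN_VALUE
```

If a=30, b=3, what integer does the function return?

-25

LOAD_FAST a → push 30. Stack: [30]
LOAD_CONST → push 6. Stack: [30, 6]
BINARY_OP - → 30 - 6 = 24. Stack: [24]
STORE_FAST x → x=24. Stack: []
LOAD_CONST → push 3. Stack: [3]
LOAD_FAST x → push 24. Stack: [3, 24]
BINARY_OP % → 3 % 24 = 3. Stack: [3]
STORE_FAST r → r=3. Stack: []
LOAD_FAST x → push 24. Stack: [24]
LOAD_CONST → push 1. Stack: [24, 1]
BINARY_OP >> → 24 >> 1 = 12. Stack: [12]
STORE_FAST t → t=12. Stack: []
LOAD_FAST_LOAD_FAST r,t → push 3,12. Stack: [3, 12]
BINARY_OP - → 3 - 12 = -9. Stack: [-9]
LOAD_CONST → push 3. Stack: [-9, 3]
LOAD_FAST a → push 30. Stack: [-9, 3, 30]
BINARY_OP & → 3 & 30 = 2. Stack: [-9, 2]
BINARY_OP + → -9 + 2 = -7. Stack: [-7]
STORE_FAST r → r=-7. Stack: []
LOAD_FAST_LOAD_FAST r,a → push -7,30. Stack: [-7, 30]
BINARY_OP // → -7 // 30 = -1. Stack: [-1]
LOAD_FAST x → push 24. Stack: [-1, 24]
LOAD_CONST → push 1. Stack: [-1, 24, 1]
BINARY_OP >> → 24 >> 1 = 12. Stack: [-1, 12]
BINARY_OP | → -1 | 12 = -1. Stack: [-1]
STORE_FAST k → k=-1. Stack: []
LOAD_FAST x → push 24. Stack: [24]
LOAD_CONST → push 12. Stack: [24, 12]
BINARY_OP & → 24 & 12 = 8. Stack: [8]
LOAD_FAST_LOAD_FAST r,x → push -7,24. Stack: [8, -7, 24]
BINARY_OP + → -7 + 24 = 17. Stack: [8, 17]
BINARY_OP + → 8 + 17 = 25. Stack: [25]
STORE_FAST v → v=25. Stack: []
LOAD_FAST_LOAD_FAST k,x → push -1,24. Stack: [-1, 24]
BINARY_OP | → -1 | 24 = -1. Stack: [-1]
LOAD_CONST → push 10. Stack: [-1, 10]
LOAD_FAST r → push -7. Stack: [-1, 10, -7]
BINARY_OP - → 10 - -7 = 17. Stack: [-1, 17]
BINARY_OP - → -1 - 17 = -18. Stack: [-18]
STORE_FAST u → u=-18. Stack: []
LOAD_FAST_LOAD_FAST u,r → push -18,-7. Stack: [-18, -7]
BINARY_OP + → -18 + -7 = -25. Stack: [-25]
RETURN_VALUE → return -25.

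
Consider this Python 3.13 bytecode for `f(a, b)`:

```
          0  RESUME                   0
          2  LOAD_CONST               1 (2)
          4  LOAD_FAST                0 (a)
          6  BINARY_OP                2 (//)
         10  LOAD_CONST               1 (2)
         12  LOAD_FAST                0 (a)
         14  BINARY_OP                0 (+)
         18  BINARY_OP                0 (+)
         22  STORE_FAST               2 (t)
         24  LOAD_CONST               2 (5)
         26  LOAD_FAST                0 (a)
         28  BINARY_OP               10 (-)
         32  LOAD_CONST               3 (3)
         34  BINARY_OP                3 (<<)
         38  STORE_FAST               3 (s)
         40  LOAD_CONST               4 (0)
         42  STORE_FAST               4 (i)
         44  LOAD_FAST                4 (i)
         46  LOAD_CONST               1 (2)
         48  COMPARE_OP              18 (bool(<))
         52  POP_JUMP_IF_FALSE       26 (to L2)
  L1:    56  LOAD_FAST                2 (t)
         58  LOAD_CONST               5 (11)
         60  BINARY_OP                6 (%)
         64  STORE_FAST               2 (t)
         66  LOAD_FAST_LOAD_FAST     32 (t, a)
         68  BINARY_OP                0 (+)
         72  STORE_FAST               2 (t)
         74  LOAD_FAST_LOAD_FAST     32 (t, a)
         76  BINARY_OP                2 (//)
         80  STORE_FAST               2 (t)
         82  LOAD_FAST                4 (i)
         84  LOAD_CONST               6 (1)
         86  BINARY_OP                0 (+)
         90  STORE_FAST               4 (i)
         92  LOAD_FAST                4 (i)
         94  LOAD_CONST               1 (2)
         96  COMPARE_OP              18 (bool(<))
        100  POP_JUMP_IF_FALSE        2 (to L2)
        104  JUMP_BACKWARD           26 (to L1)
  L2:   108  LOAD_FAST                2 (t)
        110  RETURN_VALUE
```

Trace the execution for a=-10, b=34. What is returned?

1

LOAD_CONST → push 2. Stack: [2]
LOAD_FAST a → push -10. Stack: [2, -10]
BINARY_OP // → 2 // -10 = -1. Stack: [-1]
LOAD_CONST → push 2. Stack: [-1, 2]
LOAD_FAST a → push -10. Stack: [-1, 2, -10]
BINARY_OP + → 2 + -10 = -8. Stack: [-1, -8]
BINARY_OP + → -1 + -8 = -9. Stack: [-9]
STORE_FAST t → t=-9. Stack: []
LOAD_CONST → push 5. Stack: [5]
LOAD_FAST a → push -10. Stack: [5, -10]
BINARY_OP - → 5 - -10 = 15. Stack: [15]
LOAD_CONST → push 3. Stack: [15, 3]
BINARY_OP << → 15 << 3 = 120. Stack: [120]
STORE_FAST s → s=120. Stack: []
LOAD_CONST → push 0. Stack: [0]
STORE_FAST i → i=0. Stack: []
LOAD_FAST i → push 0. Stack: [0]
LOAD_CONST → push 2. Stack: [0, 2]
COMPARE_OP bool(<) → 0 vs 2 = True. Stack: [True]
POP_JUMP_IF_FALSE → pop True; no jump. Stack: []
LOAD_FAST t → push -9. Stack: [-9]
LOAD_CONST → push 11. Stack: [-9, 11]
BINARY_OP % → -9 % 11 = 2. Stack: [2]
STORE_FAST t → t=2. Stack: []
LOAD_FAST_LOAD_FAST t,a → push 2,-10. Stack: [2, -10]
BINARY_OP + → 2 + -10 = -8. Stack: [-8]
STORE_FAST t → t=-8. Stack: []
LOAD_FAST_LOAD_FAST t,a → push -8,-10. Stack: [-8, -10]
BINARY_OP // → -8 // -10 = 0. Stack: [0]
STORE_FAST t → t=0. Stack: []
LOAD_FAST i → push 0. Stack: [0]
LOAD_CONST → push 1. Stack: [0, 1]
BINARY_OP + → 0 + 1 = 1. Stack: [1]
STORE_FAST i → i=1. Stack: []
LOAD_FAST i → push 1. Stack: [1]
LOAD_CONST → push 2. Stack: [1, 2]
COMPARE_OP bool(<) → 1 vs 2 = True. Stack: [True]
POP_JUMP_IF_FALSE → pop True; no jump. Stack: []
LOAD_FAST t → push 0. Stack: [0]
LOAD_CONST → push 11. Stack: [0, 11]
BINARY_OP % → 0 % 11 = 0. Stack: [0]
STORE_FAST t → t=0. Stack: []
LOAD_FAST_LOAD_FAST t,a → push 0,-10. Stack: [0, -10]
BINARY_OP + → 0 + -10 = -10. Stack: [-10]
STORE_FAST t → t=-10. Stack: []
LOAD_FAST_LOAD_FAST t,a → push -10,-10. Stack: [-10, -10]
BINARY_OP // → -10 // -10 = 1. Stack: [1]
STORE_FAST t → t=1. Stack: []
LOAD_FAST i → push 1. Stack: [1]
LOAD_CONST → push 1. Stack: [1, 1]
BINARY_OP + → 1 + 1 = 2. Stack: [2]
STORE_FAST i → i=2. Stack: []
LOAD_FAST i → push 2. Stack: [2]
LOAD_CONST → push 2. Stack: [2, 2]
COMPARE_OP bool(<) → 2 vs 2 = False. Stack: [False]
POP_JUMP_IF_FALSE → pop False; jump. Stack: []
LOAD_FAST t → push 1. Stack: [1]
RETURN_VALUE → return 1.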